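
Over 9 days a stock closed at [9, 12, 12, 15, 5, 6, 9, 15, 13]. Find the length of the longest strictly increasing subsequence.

Track the smallest tail for each achievable length (strict):
9 → extends → [9]
12 → extends → [9, 12]
12 → already a tail → [9, 12]
15 → extends → [9, 12, 15]
5 → replaces 9 → [5, 12, 15]
6 → replaces 12 → [5, 6, 15]
9 → replaces 15 → [5, 6, 9]
15 → extends → [5, 6, 9, 15]
13 → replaces 15 → [5, 6, 9, 13]
Four tails, so the longest strictly increasing subsequence has length 4 (e.g. 5, 6, 9, 15).

4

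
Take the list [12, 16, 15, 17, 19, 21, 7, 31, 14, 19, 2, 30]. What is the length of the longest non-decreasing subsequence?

Let dp[i] be the length of the longest such subsequence ending at index i:
i:      1  2  3  4  5  6  7  8  9 10 11 12
a[i]:  12 16 15 17 19 21  7 31 14 19  2 30
dp:     1  2  2  3  4  5  1  6  2  5  1  6
Maximum dp value is 6.

6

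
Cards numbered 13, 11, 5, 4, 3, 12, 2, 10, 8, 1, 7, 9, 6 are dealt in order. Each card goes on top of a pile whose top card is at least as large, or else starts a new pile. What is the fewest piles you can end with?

3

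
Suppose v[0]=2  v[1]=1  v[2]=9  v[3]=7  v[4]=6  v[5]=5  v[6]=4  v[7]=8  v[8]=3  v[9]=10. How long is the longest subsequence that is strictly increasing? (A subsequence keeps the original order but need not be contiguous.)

4

Track the smallest tail for each achievable length (strict):
2 → extends → [2]
1 → replaces 2 → [1]
9 → extends → [1, 9]
7 → replaces 9 → [1, 7]
6 → replaces 7 → [1, 6]
5 → replaces 6 → [1, 5]
4 → replaces 5 → [1, 4]
8 → extends → [1, 4, 8]
3 → replaces 4 → [1, 3, 8]
10 → extends → [1, 3, 8, 10]
Four tails, so the longest strictly increasing subsequence has length 4 (e.g. 2, 7, 8, 10).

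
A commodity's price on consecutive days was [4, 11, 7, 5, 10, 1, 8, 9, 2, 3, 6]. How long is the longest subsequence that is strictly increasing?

Let dp[i] be the length of the longest such subsequence ending at index i:
i:      1  2  3  4  5  6  7  8  9 10 11
a[i]:   4 11  7  5 10  1  8  9  2  3  6
dp:     1  2  2  2  3  1  3  4  2  3  4
Maximum dp value is 4.

4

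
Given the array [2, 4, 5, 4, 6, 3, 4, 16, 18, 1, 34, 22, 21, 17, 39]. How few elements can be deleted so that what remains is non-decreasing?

Fewest deletions = n − (longest non-decreasing subsequence).
Patience tails:
2 → extends → [2]
4 → extends → [2, 4]
5 → extends → [2, 4, 5]
4 → replaces 5 → [2, 4, 4]
6 → extends → [2, 4, 4, 6]
3 → replaces 4 → [2, 3, 4, 6]
4 → replaces 6 → [2, 3, 4, 4]
16 → extends → [2, 3, 4, 4, 16]
18 → extends → [2, 3, 4, 4, 16, 18]
1 → replaces 2 → [1, 3, 4, 4, 16, 18]
34 → extends → [1, 3, 4, 4, 16, 18, 34]
22 → replaces 34 → [1, 3, 4, 4, 16, 18, 22]
21 → replaces 22 → [1, 3, 4, 4, 16, 18, 21]
17 → replaces 18 → [1, 3, 4, 4, 16, 17, 21]
39 → extends → [1, 3, 4, 4, 16, 17, 21, 39]
Longest non-decreasing subsequence has length 8, so deletions = 15 − 8 = 7.

7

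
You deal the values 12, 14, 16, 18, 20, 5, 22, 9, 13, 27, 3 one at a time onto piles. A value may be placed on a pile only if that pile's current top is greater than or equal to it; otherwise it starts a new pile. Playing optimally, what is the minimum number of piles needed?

7

The minimum number of non-increasing subsequences covering a sequence equals the length of its longest strictly increasing subsequence.
LIS length is 7 (e.g. 12, 14, 16, 18, 20, 22, 27), so 7 piles are needed.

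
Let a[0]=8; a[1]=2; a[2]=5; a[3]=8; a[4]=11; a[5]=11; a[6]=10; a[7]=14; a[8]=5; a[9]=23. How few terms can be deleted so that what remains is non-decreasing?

3

Fewest deletions = n − (longest non-decreasing subsequence).
Patience tails:
8 → extends → [8]
2 → replaces 8 → [2]
5 → extends → [2, 5]
8 → extends → [2, 5, 8]
11 → extends → [2, 5, 8, 11]
11 → extends → [2, 5, 8, 11, 11]
10 → replaces 11 → [2, 5, 8, 10, 11]
14 → extends → [2, 5, 8, 10, 11, 14]
5 → replaces 8 → [2, 5, 5, 10, 11, 14]
23 → extends → [2, 5, 5, 10, 11, 14, 23]
Longest non-decreasing subsequence has length 7, so deletions = 10 − 7 = 3.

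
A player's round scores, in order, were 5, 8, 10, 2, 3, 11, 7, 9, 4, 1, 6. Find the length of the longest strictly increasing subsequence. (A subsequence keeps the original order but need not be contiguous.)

Track the smallest tail for each achievable length (strict):
5 → extends → [5]
8 → extends → [5, 8]
10 → extends → [5, 8, 10]
2 → replaces 5 → [2, 8, 10]
3 → replaces 8 → [2, 3, 10]
11 → extends → [2, 3, 10, 11]
7 → replaces 10 → [2, 3, 7, 11]
9 → replaces 11 → [2, 3, 7, 9]
4 → replaces 7 → [2, 3, 4, 9]
1 → replaces 2 → [1, 3, 4, 9]
6 → replaces 9 → [1, 3, 4, 6]
Four tails, so the longest strictly increasing subsequence has length 4 (e.g. 5, 8, 10, 11).

4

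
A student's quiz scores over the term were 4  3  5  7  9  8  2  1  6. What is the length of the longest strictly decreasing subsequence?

4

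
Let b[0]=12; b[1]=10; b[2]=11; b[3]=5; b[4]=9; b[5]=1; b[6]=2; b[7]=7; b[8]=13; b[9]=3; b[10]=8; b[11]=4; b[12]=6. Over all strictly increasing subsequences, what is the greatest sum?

Let S[i] be the best sum of a strictly increasing subsequence ending at i:
i:      0  1  2  3  4  5  6  7  8  9 10 11 12
b[i]:  12 10 11  5  9  1  2  7 13  3  8  4  6
S:     12 10 21  5 14  1  3 12 34  6 20 10 16
Maximum is 34 (e.g. 10 + 11 + 13).

34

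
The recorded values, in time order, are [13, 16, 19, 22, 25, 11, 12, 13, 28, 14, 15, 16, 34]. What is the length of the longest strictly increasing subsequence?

7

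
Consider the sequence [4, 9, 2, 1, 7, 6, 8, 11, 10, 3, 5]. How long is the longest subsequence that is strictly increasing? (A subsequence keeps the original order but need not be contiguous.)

Track the smallest tail for each achievable length (strict):
4 → extends → [4]
9 → extends → [4, 9]
2 → replaces 4 → [2, 9]
1 → replaces 2 → [1, 9]
7 → replaces 9 → [1, 7]
6 → replaces 7 → [1, 6]
8 → extends → [1, 6, 8]
11 → extends → [1, 6, 8, 11]
10 → replaces 11 → [1, 6, 8, 10]
3 → replaces 6 → [1, 3, 8, 10]
5 → replaces 8 → [1, 3, 5, 10]
Four tails, so the longest strictly increasing subsequence has length 4 (e.g. 4, 7, 8, 11).

4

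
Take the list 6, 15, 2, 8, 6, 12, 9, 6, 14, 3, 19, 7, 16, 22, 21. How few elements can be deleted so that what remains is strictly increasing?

Fewest deletions = n − (longest strictly increasing subsequence).
Patience tails:
6 → extends → [6]
15 → extends → [6, 15]
2 → replaces 6 → [2, 15]
8 → replaces 15 → [2, 8]
6 → replaces 8 → [2, 6]
12 → extends → [2, 6, 12]
9 → replaces 12 → [2, 6, 9]
6 → already a tail → [2, 6, 9]
14 → extends → [2, 6, 9, 14]
3 → replaces 6 → [2, 3, 9, 14]
19 → extends → [2, 3, 9, 14, 19]
7 → replaces 9 → [2, 3, 7, 14, 19]
16 → replaces 19 → [2, 3, 7, 14, 16]
22 → extends → [2, 3, 7, 14, 16, 22]
21 → replaces 22 → [2, 3, 7, 14, 16, 21]
Longest strictly increasing subsequence has length 6, so deletions = 15 − 6 = 9.

9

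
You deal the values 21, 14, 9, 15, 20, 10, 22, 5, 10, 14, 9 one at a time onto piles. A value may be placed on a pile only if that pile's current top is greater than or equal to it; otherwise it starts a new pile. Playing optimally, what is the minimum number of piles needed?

4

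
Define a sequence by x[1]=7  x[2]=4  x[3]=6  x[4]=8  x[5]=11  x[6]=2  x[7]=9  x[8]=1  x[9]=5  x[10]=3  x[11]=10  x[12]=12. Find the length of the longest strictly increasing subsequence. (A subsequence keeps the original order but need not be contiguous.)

Let dp[i] be the length of the longest such subsequence ending at index i:
i:      1  2  3  4  5  6  7  8  9 10 11 12
x[i]:   7  4  6  8 11  2  9  1  5  3 10 12
dp:     1  1  2  3  4  1  4  1  2  2  5  6
Maximum dp value is 6.

6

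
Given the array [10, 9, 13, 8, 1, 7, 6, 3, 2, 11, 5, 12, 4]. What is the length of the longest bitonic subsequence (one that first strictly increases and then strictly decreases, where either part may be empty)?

inc[i] = longest strictly increasing subsequence ending at i; dec[i] = longest strictly decreasing subsequence starting at i:
i:      1  2  3  4  5  6  7  8  9 10 11 12 13
a[i]:  10  9 13  8  1  7  6  3  2 11  5 12  4
inc:    1  1  2  1  1  2  2  2  2  3  3  4  3
dec:    7  6  6  5  1  4  3  2  1  3  2  2  1
Best peak at i=1 (value 10): inc=1, dec=7, length 1+7−1 = 7.

7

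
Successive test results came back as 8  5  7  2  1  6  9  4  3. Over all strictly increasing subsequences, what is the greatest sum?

21

Let S[i] be the best sum of a strictly increasing subsequence ending at i:
i:      1  2  3  4  5  6  7  8  9
a[i]:   8  5  7  2  1  6  9  4  3
S:      8  5 12  2  1 11 21  6  5
Maximum is 21 (e.g. 5 + 7 + 9).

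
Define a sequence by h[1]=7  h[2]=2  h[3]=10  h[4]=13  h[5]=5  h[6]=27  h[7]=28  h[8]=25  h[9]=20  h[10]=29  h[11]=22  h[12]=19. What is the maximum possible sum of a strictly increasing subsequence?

Let S[i] be the best sum of a strictly increasing subsequence ending at i:
i:       1   2   3   4   5   6   7   8   9  10  11  12
h[i]:    7   2  10  13   5  27  28  25  20  29  22  19
S:       7   2  17  30   7  57  85  55  50 114  72  49
Maximum is 114 (e.g. 7 + 10 + 13 + 27 + 28 + 29).

114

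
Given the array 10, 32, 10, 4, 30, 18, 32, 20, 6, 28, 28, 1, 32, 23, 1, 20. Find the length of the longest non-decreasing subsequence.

Let dp[i] be the length of the longest such subsequence ending at index i:
i:      1  2  3  4  5  6  7  8  9 10 11 12 13 14 15 16
a[i]:  10 32 10  4 30 18 32 20  6 28 28  1 32 23  1 20
dp:     1  2  2  1  3  3  4  4  2  5  6  1  7  5  2  5
Maximum dp value is 7.

7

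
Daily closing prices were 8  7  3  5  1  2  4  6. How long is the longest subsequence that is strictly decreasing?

4

Let dp[i] be the longest strictly decreasing subsequence ending at i:
i:     1 2 3 4 5 6 7 8
a[i]:  8 7 3 5 1 2 4 6
dp:    1 2 3 3 4 4 4 3
Maximum is 4.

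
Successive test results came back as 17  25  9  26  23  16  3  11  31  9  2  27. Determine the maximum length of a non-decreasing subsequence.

4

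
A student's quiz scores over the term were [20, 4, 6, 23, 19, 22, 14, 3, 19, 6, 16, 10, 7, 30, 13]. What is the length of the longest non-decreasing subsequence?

Track the smallest tail for each achievable length (allowing ties):
20 → extends → [20]
4 → replaces 20 → [4]
6 → extends → [4, 6]
23 → extends → [4, 6, 23]
19 → replaces 23 → [4, 6, 19]
22 → extends → [4, 6, 19, 22]
14 → replaces 19 → [4, 6, 14, 22]
3 → replaces 4 → [3, 6, 14, 22]
19 → replaces 22 → [3, 6, 14, 19]
6 → replaces 14 → [3, 6, 6, 19]
16 → replaces 19 → [3, 6, 6, 16]
10 → replaces 16 → [3, 6, 6, 10]
7 → replaces 10 → [3, 6, 6, 7]
30 → extends → [3, 6, 6, 7, 30]
13 → replaces 30 → [3, 6, 6, 7, 13]
Five tails, so the longest non-decreasing subsequence has length 5 (e.g. 4, 6, 19, 22, 30).

5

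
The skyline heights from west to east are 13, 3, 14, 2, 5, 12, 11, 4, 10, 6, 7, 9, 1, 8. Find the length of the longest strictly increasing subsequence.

5

Track the smallest tail for each achievable length (strict):
13 → extends → [13]
3 → replaces 13 → [3]
14 → extends → [3, 14]
2 → replaces 3 → [2, 14]
5 → replaces 14 → [2, 5]
12 → extends → [2, 5, 12]
11 → replaces 12 → [2, 5, 11]
4 → replaces 5 → [2, 4, 11]
10 → replaces 11 → [2, 4, 10]
6 → replaces 10 → [2, 4, 6]
7 → extends → [2, 4, 6, 7]
9 → extends → [2, 4, 6, 7, 9]
1 → replaces 2 → [1, 4, 6, 7, 9]
8 → replaces 9 → [1, 4, 6, 7, 8]
Five tails, so the longest strictly increasing subsequence has length 5 (e.g. 3, 5, 6, 7, 9).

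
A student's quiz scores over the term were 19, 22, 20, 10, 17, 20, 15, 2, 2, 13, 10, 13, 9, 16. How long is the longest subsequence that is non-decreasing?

5

Track the smallest tail for each achievable length (allowing ties):
19 → extends → [19]
22 → extends → [19, 22]
20 → replaces 22 → [19, 20]
10 → replaces 19 → [10, 20]
17 → replaces 20 → [10, 17]
20 → extends → [10, 17, 20]
15 → replaces 17 → [10, 15, 20]
2 → replaces 10 → [2, 15, 20]
2 → replaces 15 → [2, 2, 20]
13 → replaces 20 → [2, 2, 13]
10 → replaces 13 → [2, 2, 10]
13 → extends → [2, 2, 10, 13]
9 → replaces 10 → [2, 2, 9, 13]
16 → extends → [2, 2, 9, 13, 16]
Five tails, so the longest non-decreasing subsequence has length 5 (e.g. 2, 2, 13, 13, 16).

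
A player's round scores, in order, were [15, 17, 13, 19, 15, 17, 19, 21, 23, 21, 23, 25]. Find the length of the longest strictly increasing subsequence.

7

Track the smallest tail for each achievable length (strict):
15 → extends → [15]
17 → extends → [15, 17]
13 → replaces 15 → [13, 17]
19 → extends → [13, 17, 19]
15 → replaces 17 → [13, 15, 19]
17 → replaces 19 → [13, 15, 17]
19 → extends → [13, 15, 17, 19]
21 → extends → [13, 15, 17, 19, 21]
23 → extends → [13, 15, 17, 19, 21, 23]
21 → already a tail → [13, 15, 17, 19, 21, 23]
23 → already a tail → [13, 15, 17, 19, 21, 23]
25 → extends → [13, 15, 17, 19, 21, 23, 25]
Seven tails, so the longest strictly increasing subsequence has length 7 (e.g. 13, 15, 17, 19, 21, 23, 25).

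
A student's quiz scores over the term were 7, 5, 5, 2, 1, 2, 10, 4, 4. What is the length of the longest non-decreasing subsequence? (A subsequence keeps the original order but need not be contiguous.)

4

Let dp[i] be the length of the longest such subsequence ending at index i:
i:      1  2  3  4  5  6  7  8  9
a[i]:   7  5  5  2  1  2 10  4  4
dp:     1  1  2  1  1  2  3  3  4
Maximum dp value is 4.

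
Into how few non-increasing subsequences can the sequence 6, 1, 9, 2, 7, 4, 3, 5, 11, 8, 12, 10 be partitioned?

6

Place each on the leftmost legal pile:
6 → new pile 1 (tops now [6])
1 → pile 1 (tops now [1])
9 → new pile 2 (tops now [1, 9])
2 → pile 2 (tops now [1, 2])
7 → new pile 3 (tops now [1, 2, 7])
4 → pile 3 (tops now [1, 2, 4])
3 → pile 3 (tops now [1, 2, 3])
5 → new pile 4 (tops now [1, 2, 3, 5])
11 → new pile 5 (tops now [1, 2, 3, 5, 11])
8 → pile 5 (tops now [1, 2, 3, 5, 8])
12 → new pile 6 (tops now [1, 2, 3, 5, 8, 12])
10 → pile 6 (tops now [1, 2, 3, 5, 8, 10])
Six piles.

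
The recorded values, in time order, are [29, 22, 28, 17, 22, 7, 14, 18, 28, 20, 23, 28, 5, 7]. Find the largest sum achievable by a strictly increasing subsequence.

Let S[i] be the best sum of a strictly increasing subsequence ending at i:
i:       1   2   3   4   5   6   7   8   9  10  11  12  13  14
a[i]:   29  22  28  17  22   7  14  18  28  20  23  28   5   7
S:      29  22  50  17  39   7  21  39  67  59  82 110   5  12
Maximum is 110 (e.g. 7 + 14 + 18 + 20 + 23 + 28).

110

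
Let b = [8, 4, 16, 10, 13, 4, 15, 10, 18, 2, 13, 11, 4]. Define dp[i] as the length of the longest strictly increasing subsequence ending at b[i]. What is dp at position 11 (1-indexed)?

3

dp[i] = 1 + max{dp[j] : j<i, b[j]<b[i]} (or 1 if no such j):
i:      1  2  3  4  5  6  7  8  9 10 11 12 13
b[i]:   8  4 16 10 13  4 15 10 18  2 13 11  4
dp:     1  1  2  2  3  1  4  2  5  1  3  3  2
At index 11 the value is 3.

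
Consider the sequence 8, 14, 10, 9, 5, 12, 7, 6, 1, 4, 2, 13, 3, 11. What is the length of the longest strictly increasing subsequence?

Let dp[i] be the length of the longest such subsequence ending at index i:
i:      1  2  3  4  5  6  7  8  9 10 11 12 13 14
a[i]:   8 14 10  9  5 12  7  6  1  4  2 13  3 11
dp:     1  2  2  2  1  3  2  2  1  2  2  4  3  4
Maximum dp value is 4.

4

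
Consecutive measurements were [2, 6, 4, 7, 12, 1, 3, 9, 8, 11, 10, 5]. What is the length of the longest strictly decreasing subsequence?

Negate each value so 'decreasing' becomes 'increasing', then run patience tails on the negated sequence:
-2 → extends → [-2]
-6 → replaces -2 → [-6]
-4 → extends → [-6, -4]
-7 → replaces -6 → [-7, -4]
-12 → replaces -7 → [-12, -4]
-1 → extends → [-12, -4, -1]
-3 → replaces -1 → [-12, -4, -3]
-9 → replaces -4 → [-12, -9, -3]
-8 → replaces -3 → [-12, -9, -8]
-11 → replaces -9 → [-12, -11, -8]
-10 → replaces -8 → [-12, -11, -10]
-5 → extends → [-12, -11, -10, -5]
Four tails, so the longest strictly decreasing subsequence of the original has length 4.

4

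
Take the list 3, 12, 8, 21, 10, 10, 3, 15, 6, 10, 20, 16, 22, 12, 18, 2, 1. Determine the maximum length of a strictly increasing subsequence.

Track the smallest tail for each achievable length (strict):
3 → extends → [3]
12 → extends → [3, 12]
8 → replaces 12 → [3, 8]
21 → extends → [3, 8, 21]
10 → replaces 21 → [3, 8, 10]
10 → already a tail → [3, 8, 10]
3 → already a tail → [3, 8, 10]
15 → extends → [3, 8, 10, 15]
6 → replaces 8 → [3, 6, 10, 15]
10 → already a tail → [3, 6, 10, 15]
20 → extends → [3, 6, 10, 15, 20]
16 → replaces 20 → [3, 6, 10, 15, 16]
22 → extends → [3, 6, 10, 15, 16, 22]
12 → replaces 15 → [3, 6, 10, 12, 16, 22]
18 → replaces 22 → [3, 6, 10, 12, 16, 18]
2 → replaces 3 → [2, 6, 10, 12, 16, 18]
1 → replaces 2 → [1, 6, 10, 12, 16, 18]
Six tails, so the longest strictly increasing subsequence has length 6 (e.g. 3, 8, 10, 15, 20, 22).

6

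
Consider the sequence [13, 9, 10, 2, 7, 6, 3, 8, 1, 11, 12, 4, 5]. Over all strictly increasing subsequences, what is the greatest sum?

42

Let S[i] be the best sum of a strictly increasing subsequence ending at i:
i:      1  2  3  4  5  6  7  8  9 10 11 12 13
a[i]:  13  9 10  2  7  6  3  8  1 11 12  4  5
S:     13  9 19  2  9  8  5 17  1 30 42  9 14
Maximum is 42 (e.g. 9 + 10 + 11 + 12).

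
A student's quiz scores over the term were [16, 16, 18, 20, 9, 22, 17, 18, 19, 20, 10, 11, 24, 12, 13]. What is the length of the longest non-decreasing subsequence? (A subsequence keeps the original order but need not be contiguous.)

7

Track the smallest tail for each achievable length (allowing ties):
16 → extends → [16]
16 → extends → [16, 16]
18 → extends → [16, 16, 18]
20 → extends → [16, 16, 18, 20]
9 → replaces 16 → [9, 16, 18, 20]
22 → extends → [9, 16, 18, 20, 22]
17 → replaces 18 → [9, 16, 17, 20, 22]
18 → replaces 20 → [9, 16, 17, 18, 22]
19 → replaces 22 → [9, 16, 17, 18, 19]
20 → extends → [9, 16, 17, 18, 19, 20]
10 → replaces 16 → [9, 10, 17, 18, 19, 20]
11 → replaces 17 → [9, 10, 11, 18, 19, 20]
24 → extends → [9, 10, 11, 18, 19, 20, 24]
12 → replaces 18 → [9, 10, 11, 12, 19, 20, 24]
13 → replaces 19 → [9, 10, 11, 12, 13, 20, 24]
Seven tails, so the longest non-decreasing subsequence has length 7 (e.g. 16, 16, 18, 18, 19, 20, 24).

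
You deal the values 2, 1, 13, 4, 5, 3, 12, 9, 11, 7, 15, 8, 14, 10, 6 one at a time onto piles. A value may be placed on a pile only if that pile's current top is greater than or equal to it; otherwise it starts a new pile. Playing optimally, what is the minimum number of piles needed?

6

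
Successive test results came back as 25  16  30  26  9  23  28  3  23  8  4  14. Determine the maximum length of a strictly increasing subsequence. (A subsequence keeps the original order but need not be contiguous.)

3

Let dp[i] be the length of the longest such subsequence ending at index i:
i:      1  2  3  4  5  6  7  8  9 10 11 12
a[i]:  25 16 30 26  9 23 28  3 23  8  4 14
dp:     1  1  2  2  1  2  3  1  2  2  2  3
Maximum dp value is 3.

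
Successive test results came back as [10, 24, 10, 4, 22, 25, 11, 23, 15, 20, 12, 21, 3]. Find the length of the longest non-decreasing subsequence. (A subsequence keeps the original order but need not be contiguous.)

6

Track the smallest tail for each achievable length (allowing ties):
10 → extends → [10]
24 → extends → [10, 24]
10 → replaces 24 → [10, 10]
4 → replaces 10 → [4, 10]
22 → extends → [4, 10, 22]
25 → extends → [4, 10, 22, 25]
11 → replaces 22 → [4, 10, 11, 25]
23 → replaces 25 → [4, 10, 11, 23]
15 → replaces 23 → [4, 10, 11, 15]
20 → extends → [4, 10, 11, 15, 20]
12 → replaces 15 → [4, 10, 11, 12, 20]
21 → extends → [4, 10, 11, 12, 20, 21]
3 → replaces 4 → [3, 10, 11, 12, 20, 21]
Six tails, so the longest non-decreasing subsequence has length 6 (e.g. 10, 10, 11, 15, 20, 21).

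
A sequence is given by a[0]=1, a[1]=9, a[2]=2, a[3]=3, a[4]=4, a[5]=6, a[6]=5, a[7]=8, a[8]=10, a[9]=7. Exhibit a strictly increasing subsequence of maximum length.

Patience tails give the LIS length; then backtrack through the dp parents:
1 → extends → [1]
9 → extends → [1, 9]
2 → replaces 9 → [1, 2]
3 → extends → [1, 2, 3]
4 → extends → [1, 2, 3, 4]
6 → extends → [1, 2, 3, 4, 6]
5 → replaces 6 → [1, 2, 3, 4, 5]
8 → extends → [1, 2, 3, 4, 5, 8]
10 → extends → [1, 2, 3, 4, 5, 8, 10]
7 → replaces 8 → [1, 2, 3, 4, 5, 7, 10]
Length 7; one witness is 1, 2, 3, 4, 6, 8, 10.

1, 2, 3, 4, 6, 8, 10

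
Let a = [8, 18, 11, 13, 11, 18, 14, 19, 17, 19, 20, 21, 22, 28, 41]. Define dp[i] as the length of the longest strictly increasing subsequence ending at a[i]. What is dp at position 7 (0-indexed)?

5

dp[i] = 1 + max{dp[j] : j<i, a[j]<a[i]} (or 1 if no such j):
i:      0  1  2  3  4  5  6  7  8  9 10 11 12 13 14
a[i]:   8 18 11 13 11 18 14 19 17 19 20 21 22 28 41
dp:     1  2  2  3  2  4  4  5  5  6  7  8  9 10 11
At index 7 the value is 5.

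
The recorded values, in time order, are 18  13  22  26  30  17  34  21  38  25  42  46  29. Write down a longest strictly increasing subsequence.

Patience tails give the LIS length; then backtrack through the dp parents:
18 → extends → [18]
13 → replaces 18 → [13]
22 → extends → [13, 22]
26 → extends → [13, 22, 26]
30 → extends → [13, 22, 26, 30]
17 → replaces 22 → [13, 17, 26, 30]
34 → extends → [13, 17, 26, 30, 34]
21 → replaces 26 → [13, 17, 21, 30, 34]
38 → extends → [13, 17, 21, 30, 34, 38]
25 → replaces 30 → [13, 17, 21, 25, 34, 38]
42 → extends → [13, 17, 21, 25, 34, 38, 42]
46 → extends → [13, 17, 21, 25, 34, 38, 42, 46]
29 → replaces 34 → [13, 17, 21, 25, 29, 38, 42, 46]
Length 8; one witness is 18, 22, 26, 30, 34, 38, 42, 46.

18, 22, 26, 30, 34, 38, 42, 46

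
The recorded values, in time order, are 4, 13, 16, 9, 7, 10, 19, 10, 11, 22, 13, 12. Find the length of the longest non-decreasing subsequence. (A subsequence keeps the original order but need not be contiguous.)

Track the smallest tail for each achievable length (allowing ties):
4 → extends → [4]
13 → extends → [4, 13]
16 → extends → [4, 13, 16]
9 → replaces 13 → [4, 9, 16]
7 → replaces 9 → [4, 7, 16]
10 → replaces 16 → [4, 7, 10]
19 → extends → [4, 7, 10, 19]
10 → replaces 19 → [4, 7, 10, 10]
11 → extends → [4, 7, 10, 10, 11]
22 → extends → [4, 7, 10, 10, 11, 22]
13 → replaces 22 → [4, 7, 10, 10, 11, 13]
12 → replaces 13 → [4, 7, 10, 10, 11, 12]
Six tails, so the longest non-decreasing subsequence has length 6 (e.g. 4, 9, 10, 10, 11, 22).

6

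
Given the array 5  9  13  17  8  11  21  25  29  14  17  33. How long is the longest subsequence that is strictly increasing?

Track the smallest tail for each achievable length (strict):
5 → extends → [5]
9 → extends → [5, 9]
13 → extends → [5, 9, 13]
17 → extends → [5, 9, 13, 17]
8 → replaces 9 → [5, 8, 13, 17]
11 → replaces 13 → [5, 8, 11, 17]
21 → extends → [5, 8, 11, 17, 21]
25 → extends → [5, 8, 11, 17, 21, 25]
29 → extends → [5, 8, 11, 17, 21, 25, 29]
14 → replaces 17 → [5, 8, 11, 14, 21, 25, 29]
17 → replaces 21 → [5, 8, 11, 14, 17, 25, 29]
33 → extends → [5, 8, 11, 14, 17, 25, 29, 33]
Eight tails, so the longest strictly increasing subsequence has length 8 (e.g. 5, 9, 13, 17, 21, 25, 29, 33).

8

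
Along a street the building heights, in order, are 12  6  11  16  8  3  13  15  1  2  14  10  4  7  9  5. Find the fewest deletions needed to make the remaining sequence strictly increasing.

11

Fewest deletions = n − (longest strictly increasing subsequence).
Patience tails:
12 → extends → [12]
6 → replaces 12 → [6]
11 → extends → [6, 11]
16 → extends → [6, 11, 16]
8 → replaces 11 → [6, 8, 16]
3 → replaces 6 → [3, 8, 16]
13 → replaces 16 → [3, 8, 13]
15 → extends → [3, 8, 13, 15]
1 → replaces 3 → [1, 8, 13, 15]
2 → replaces 8 → [1, 2, 13, 15]
14 → replaces 15 → [1, 2, 13, 14]
10 → replaces 13 → [1, 2, 10, 14]
4 → replaces 10 → [1, 2, 4, 14]
7 → replaces 14 → [1, 2, 4, 7]
9 → extends → [1, 2, 4, 7, 9]
5 → replaces 7 → [1, 2, 4, 5, 9]
Longest strictly increasing subsequence has length 5, so deletions = 16 − 5 = 11.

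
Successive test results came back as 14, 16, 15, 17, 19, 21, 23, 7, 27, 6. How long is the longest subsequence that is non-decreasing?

7

Track the smallest tail for each achievable length (allowing ties):
14 → extends → [14]
16 → extends → [14, 16]
15 → replaces 16 → [14, 15]
17 → extends → [14, 15, 17]
19 → extends → [14, 15, 17, 19]
21 → extends → [14, 15, 17, 19, 21]
23 → extends → [14, 15, 17, 19, 21, 23]
7 → replaces 14 → [7, 15, 17, 19, 21, 23]
27 → extends → [7, 15, 17, 19, 21, 23, 27]
6 → replaces 7 → [6, 15, 17, 19, 21, 23, 27]
Seven tails, so the longest non-decreasing subsequence has length 7 (e.g. 14, 16, 17, 19, 21, 23, 27).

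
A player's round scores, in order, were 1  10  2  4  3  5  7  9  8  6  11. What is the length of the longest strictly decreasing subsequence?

4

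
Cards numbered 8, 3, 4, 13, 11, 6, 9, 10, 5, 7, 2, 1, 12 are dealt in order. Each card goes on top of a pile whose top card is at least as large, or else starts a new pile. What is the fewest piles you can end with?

The minimum number of non-increasing subsequences covering a sequence equals the length of its longest strictly increasing subsequence.
LIS length is 6 (e.g. 3, 4, 6, 9, 10, 12), so 6 piles are needed.

6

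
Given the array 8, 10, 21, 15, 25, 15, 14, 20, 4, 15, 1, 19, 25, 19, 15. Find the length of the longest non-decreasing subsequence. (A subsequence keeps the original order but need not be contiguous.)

Let dp[i] be the length of the longest such subsequence ending at index i:
i:      1  2  3  4  5  6  7  8  9 10 11 12 13 14 15
a[i]:   8 10 21 15 25 15 14 20  4 15  1 19 25 19 15
dp:     1  2  3  3  4  4  3  5  1  5  1  6  7  7  6
Maximum dp value is 7.

7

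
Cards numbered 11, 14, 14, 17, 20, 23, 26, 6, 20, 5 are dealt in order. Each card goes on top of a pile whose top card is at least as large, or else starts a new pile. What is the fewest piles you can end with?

Place each on the leftmost legal pile:
11 → new pile 1 (tops now [11])
14 → new pile 2 (tops now [11, 14])
14 → pile 2 (tops now [11, 14])
17 → new pile 3 (tops now [11, 14, 17])
20 → new pile 4 (tops now [11, 14, 17, 20])
23 → new pile 5 (tops now [11, 14, 17, 20, 23])
26 → new pile 6 (tops now [11, 14, 17, 20, 23, 26])
6 → pile 1 (tops now [6, 14, 17, 20, 23, 26])
20 → pile 4 (tops now [6, 14, 17, 20, 23, 26])
5 → pile 1 (tops now [5, 14, 17, 20, 23, 26])
Six piles.

6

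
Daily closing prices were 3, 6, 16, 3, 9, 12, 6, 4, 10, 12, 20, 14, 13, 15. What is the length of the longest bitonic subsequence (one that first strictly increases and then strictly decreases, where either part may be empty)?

inc[i] = longest strictly increasing subsequence ending at i; dec[i] = longest strictly decreasing subsequence starting at i:
i:      1  2  3  4  5  6  7  8  9 10 11 12 13 14
a[i]:   3  6 16  3  9 12  6  4 10 12 20 14 13 15
inc:    1  2  3  1  3  4  2  2  4  5  6  6  6  7
dec:    1  2  4  1  3  3  2  1  1  1  3  2  1  1
Best peak at i=11 (value 20): inc=6, dec=3, length 6+3−1 = 8.

8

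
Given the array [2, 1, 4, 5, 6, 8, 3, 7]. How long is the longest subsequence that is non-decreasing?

5

Track the smallest tail for each achievable length (allowing ties):
2 → extends → [2]
1 → replaces 2 → [1]
4 → extends → [1, 4]
5 → extends → [1, 4, 5]
6 → extends → [1, 4, 5, 6]
8 → extends → [1, 4, 5, 6, 8]
3 → replaces 4 → [1, 3, 5, 6, 8]
7 → replaces 8 → [1, 3, 5, 6, 7]
Five tails, so the longest non-decreasing subsequence has length 5 (e.g. 2, 4, 5, 6, 8).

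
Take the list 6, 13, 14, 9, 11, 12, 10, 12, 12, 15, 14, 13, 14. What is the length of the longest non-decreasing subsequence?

8

Track the smallest tail for each achievable length (allowing ties):
6 → extends → [6]
13 → extends → [6, 13]
14 → extends → [6, 13, 14]
9 → replaces 13 → [6, 9, 14]
11 → replaces 14 → [6, 9, 11]
12 → extends → [6, 9, 11, 12]
10 → replaces 11 → [6, 9, 10, 12]
12 → extends → [6, 9, 10, 12, 12]
12 → extends → [6, 9, 10, 12, 12, 12]
15 → extends → [6, 9, 10, 12, 12, 12, 15]
14 → replaces 15 → [6, 9, 10, 12, 12, 12, 14]
13 → replaces 14 → [6, 9, 10, 12, 12, 12, 13]
14 → extends → [6, 9, 10, 12, 12, 12, 13, 14]
Eight tails, so the longest non-decreasing subsequence has length 8 (e.g. 6, 9, 11, 12, 12, 12, 14, 14).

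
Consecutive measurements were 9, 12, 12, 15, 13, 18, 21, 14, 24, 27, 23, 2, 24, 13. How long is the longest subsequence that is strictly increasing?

Track the smallest tail for each achievable length (strict):
9 → extends → [9]
12 → extends → [9, 12]
12 → already a tail → [9, 12]
15 → extends → [9, 12, 15]
13 → replaces 15 → [9, 12, 13]
18 → extends → [9, 12, 13, 18]
21 → extends → [9, 12, 13, 18, 21]
14 → replaces 18 → [9, 12, 13, 14, 21]
24 → extends → [9, 12, 13, 14, 21, 24]
27 → extends → [9, 12, 13, 14, 21, 24, 27]
23 → replaces 24 → [9, 12, 13, 14, 21, 23, 27]
2 → replaces 9 → [2, 12, 13, 14, 21, 23, 27]
24 → replaces 27 → [2, 12, 13, 14, 21, 23, 24]
13 → already a tail → [2, 12, 13, 14, 21, 23, 24]
Seven tails, so the longest strictly increasing subsequence has length 7 (e.g. 9, 12, 15, 18, 21, 24, 27).

7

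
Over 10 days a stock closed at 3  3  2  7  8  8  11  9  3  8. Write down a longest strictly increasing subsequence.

3, 7, 8, 11

Patience tails give the LIS length; then backtrack through the dp parents:
3 → extends → [3]
3 → already a tail → [3]
2 → replaces 3 → [2]
7 → extends → [2, 7]
8 → extends → [2, 7, 8]
8 → already a tail → [2, 7, 8]
11 → extends → [2, 7, 8, 11]
9 → replaces 11 → [2, 7, 8, 9]
3 → replaces 7 → [2, 3, 8, 9]
8 → already a tail → [2, 3, 8, 9]
Length 4; one witness is 3, 7, 8, 11.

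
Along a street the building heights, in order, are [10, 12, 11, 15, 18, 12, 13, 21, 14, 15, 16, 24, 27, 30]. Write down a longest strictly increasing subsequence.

10, 11, 12, 13, 14, 15, 16, 24, 27, 30

Patience tails give the LIS length; then backtrack through the dp parents:
10 → extends → [10]
12 → extends → [10, 12]
11 → replaces 12 → [10, 11]
15 → extends → [10, 11, 15]
18 → extends → [10, 11, 15, 18]
12 → replaces 15 → [10, 11, 12, 18]
13 → replaces 18 → [10, 11, 12, 13]
21 → extends → [10, 11, 12, 13, 21]
14 → replaces 21 → [10, 11, 12, 13, 14]
15 → extends → [10, 11, 12, 13, 14, 15]
16 → extends → [10, 11, 12, 13, 14, 15, 16]
24 → extends → [10, 11, 12, 13, 14, 15, 16, 24]
27 → extends → [10, 11, 12, 13, 14, 15, 16, 24, 27]
30 → extends → [10, 11, 12, 13, 14, 15, 16, 24, 27, 30]
Length 10; one witness is 10, 11, 12, 13, 14, 15, 16, 24, 27, 30.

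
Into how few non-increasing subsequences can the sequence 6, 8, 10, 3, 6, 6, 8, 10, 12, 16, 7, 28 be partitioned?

Place each on the leftmost legal pile:
6 → new pile 1 (tops now [6])
8 → new pile 2 (tops now [6, 8])
10 → new pile 3 (tops now [6, 8, 10])
3 → pile 1 (tops now [3, 8, 10])
6 → pile 2 (tops now [3, 6, 10])
6 → pile 2 (tops now [3, 6, 10])
8 → pile 3 (tops now [3, 6, 8])
10 → new pile 4 (tops now [3, 6, 8, 10])
12 → new pile 5 (tops now [3, 6, 8, 10, 12])
16 → new pile 6 (tops now [3, 6, 8, 10, 12, 16])
7 → pile 3 (tops now [3, 6, 7, 10, 12, 16])
28 → new pile 7 (tops now [3, 6, 7, 10, 12, 16, 28])
Seven piles.

7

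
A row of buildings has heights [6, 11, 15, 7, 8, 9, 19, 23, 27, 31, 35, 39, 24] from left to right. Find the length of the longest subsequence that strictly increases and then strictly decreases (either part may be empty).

inc[i] = longest strictly increasing subsequence ending at i; dec[i] = longest strictly decreasing subsequence starting at i:
i:      1  2  3  4  5  6  7  8  9 10 11 12 13
a[i]:   6 11 15  7  8  9 19 23 27 31 35 39 24
inc:    1  2  3  2  3  4  5  6  7  8  9 10  7
dec:    1  2  2  1  1  1  1  1  2  2  2  2  1
Best peak at i=12 (value 39): inc=10, dec=2, length 10+2−1 = 11.

11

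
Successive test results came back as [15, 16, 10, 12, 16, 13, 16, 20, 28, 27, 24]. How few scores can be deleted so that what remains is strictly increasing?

Fewest deletions = n − (longest strictly increasing subsequence).
Patience tails:
15 → extends → [15]
16 → extends → [15, 16]
10 → replaces 15 → [10, 16]
12 → replaces 16 → [10, 12]
16 → extends → [10, 12, 16]
13 → replaces 16 → [10, 12, 13]
16 → extends → [10, 12, 13, 16]
20 → extends → [10, 12, 13, 16, 20]
28 → extends → [10, 12, 13, 16, 20, 28]
27 → replaces 28 → [10, 12, 13, 16, 20, 27]
24 → replaces 27 → [10, 12, 13, 16, 20, 24]
Longest strictly increasing subsequence has length 6, so deletions = 11 − 6 = 5.

5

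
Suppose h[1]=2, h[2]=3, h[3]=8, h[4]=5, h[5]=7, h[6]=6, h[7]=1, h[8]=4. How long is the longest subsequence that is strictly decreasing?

Let dp[i] be the longest strictly decreasing subsequence ending at i:
i:     1 2 3 4 5 6 7 8
h[i]:  2 3 8 5 7 6 1 4
dp:    1 1 1 2 2 3 4 4
Maximum is 4.

4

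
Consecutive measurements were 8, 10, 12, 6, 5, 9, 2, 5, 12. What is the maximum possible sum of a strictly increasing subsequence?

Let S[i] be the best sum of a strictly increasing subsequence ending at i:
i:      1  2  3  4  5  6  7  8  9
a[i]:   8 10 12  6  5  9  2  5 12
S:      8 18 30  6  5 17  2  7 30
Maximum is 30 (e.g. 8 + 10 + 12).

30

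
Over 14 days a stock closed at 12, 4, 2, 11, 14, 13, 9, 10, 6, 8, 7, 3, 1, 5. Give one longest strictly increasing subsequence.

4, 11, 14

Patience tails give the LIS length; then backtrack through the dp parents:
12 → extends → [12]
4 → replaces 12 → [4]
2 → replaces 4 → [2]
11 → extends → [2, 11]
14 → extends → [2, 11, 14]
13 → replaces 14 → [2, 11, 13]
9 → replaces 11 → [2, 9, 13]
10 → replaces 13 → [2, 9, 10]
6 → replaces 9 → [2, 6, 10]
8 → replaces 10 → [2, 6, 8]
7 → replaces 8 → [2, 6, 7]
3 → replaces 6 → [2, 3, 7]
1 → replaces 2 → [1, 3, 7]
5 → replaces 7 → [1, 3, 5]
Length 3; one witness is 4, 11, 14.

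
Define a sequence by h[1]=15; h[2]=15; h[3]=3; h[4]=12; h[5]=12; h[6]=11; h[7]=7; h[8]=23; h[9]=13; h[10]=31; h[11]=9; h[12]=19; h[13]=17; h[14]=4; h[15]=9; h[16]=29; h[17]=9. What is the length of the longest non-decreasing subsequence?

Track the smallest tail for each achievable length (allowing ties):
15 → extends → [15]
15 → extends → [15, 15]
3 → replaces 15 → [3, 15]
12 → replaces 15 → [3, 12]
12 → extends → [3, 12, 12]
11 → replaces 12 → [3, 11, 12]
7 → replaces 11 → [3, 7, 12]
23 → extends → [3, 7, 12, 23]
13 → replaces 23 → [3, 7, 12, 13]
31 → extends → [3, 7, 12, 13, 31]
9 → replaces 12 → [3, 7, 9, 13, 31]
19 → replaces 31 → [3, 7, 9, 13, 19]
17 → replaces 19 → [3, 7, 9, 13, 17]
4 → replaces 7 → [3, 4, 9, 13, 17]
9 → replaces 13 → [3, 4, 9, 9, 17]
29 → extends → [3, 4, 9, 9, 17, 29]
9 → replaces 17 → [3, 4, 9, 9, 9, 29]
Six tails, so the longest non-decreasing subsequence has length 6 (e.g. 3, 12, 12, 13, 19, 29).

6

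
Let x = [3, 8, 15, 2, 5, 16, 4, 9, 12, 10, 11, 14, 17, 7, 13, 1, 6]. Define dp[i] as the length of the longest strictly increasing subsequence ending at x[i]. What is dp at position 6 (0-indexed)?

dp[i] = 1 + max{dp[j] : j<i, x[j]<x[i]} (or 1 if no such j):
i:      0  1  2  3  4  5  6  7  8  9 10 11 12 13 14 15 16
x[i]:   3  8 15  2  5 16  4  9 12 10 11 14 17  7 13  1  6
dp:     1  2  3  1  2  4  2  3  4  4  5  6  7  3  6  1  3
At index 6 the value is 2.

2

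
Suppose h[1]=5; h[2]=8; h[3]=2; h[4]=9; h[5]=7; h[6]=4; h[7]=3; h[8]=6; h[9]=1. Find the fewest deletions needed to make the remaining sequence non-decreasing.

6

Fewest deletions = n − (longest non-decreasing subsequence).
Patience tails:
5 → extends → [5]
8 → extends → [5, 8]
2 → replaces 5 → [2, 8]
9 → extends → [2, 8, 9]
7 → replaces 8 → [2, 7, 9]
4 → replaces 7 → [2, 4, 9]
3 → replaces 4 → [2, 3, 9]
6 → replaces 9 → [2, 3, 6]
1 → replaces 2 → [1, 3, 6]
Longest non-decreasing subsequence has length 3, so deletions = 9 − 3 = 6.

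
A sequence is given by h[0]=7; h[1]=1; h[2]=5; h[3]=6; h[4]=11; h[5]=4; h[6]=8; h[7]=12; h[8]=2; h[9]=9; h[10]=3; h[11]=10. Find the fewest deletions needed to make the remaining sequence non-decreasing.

Fewest deletions = n − (longest non-decreasing subsequence).
i:      0  1  2  3  4  5  6  7  8  9 10 11
h[i]:   7  1  5  6 11  4  8 12  2  9  3 10
dp:     1  1  2  3  4  2  4  5  2  5  3  6
max dp = 6, so deletions = 12 − 6 = 6.

6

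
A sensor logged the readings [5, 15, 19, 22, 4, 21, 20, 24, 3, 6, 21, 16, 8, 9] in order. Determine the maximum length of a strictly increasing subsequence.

5

Let dp[i] be the length of the longest such subsequence ending at index i:
i:      1  2  3  4  5  6  7  8  9 10 11 12 13 14
a[i]:   5 15 19 22  4 21 20 24  3  6 21 16  8  9
dp:     1  2  3  4  1  4  4  5  1  2  5  3  3  4
Maximum dp value is 5.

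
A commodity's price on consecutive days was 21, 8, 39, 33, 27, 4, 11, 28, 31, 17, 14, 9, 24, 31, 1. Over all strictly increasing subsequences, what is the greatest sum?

Let S[i] be the best sum of a strictly increasing subsequence ending at i:
i:       1   2   3   4   5   6   7   8   9  10  11  12  13  14  15
a[i]:   21   8  39  33  27   4  11  28  31  17  14   9  24  31   1
S:      21   8  60  54  48   4  19  76 107  36  33  17  60 107   1
Maximum is 107 (e.g. 21 + 27 + 28 + 31).

107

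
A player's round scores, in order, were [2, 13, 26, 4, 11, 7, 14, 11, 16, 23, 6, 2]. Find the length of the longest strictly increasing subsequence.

Let dp[i] be the length of the longest such subsequence ending at index i:
i:      1  2  3  4  5  6  7  8  9 10 11 12
a[i]:   2 13 26  4 11  7 14 11 16 23  6  2
dp:     1  2  3  2  3  3  4  4  5  6  3  1
Maximum dp value is 6.

6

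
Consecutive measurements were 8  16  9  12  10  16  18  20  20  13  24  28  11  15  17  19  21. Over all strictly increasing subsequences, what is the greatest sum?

Let S[i] be the best sum of a strictly increasing subsequence ending at i:
i:       1   2   3   4   5   6   7   8   9  10  11  12  13  14  15  16  17
a[i]:    8  16   9  12  10  16  18  20  20  13  24  28  11  15  17  19  21
S:       8  24  17  29  27  45  63  83  83  42 107 135  38  57  74  93 114
Maximum is 135 (e.g. 8 + 9 + 12 + 16 + 18 + 20 + 24 + 28).

135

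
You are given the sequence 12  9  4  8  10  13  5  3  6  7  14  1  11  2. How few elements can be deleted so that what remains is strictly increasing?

9

Fewest deletions = n − (longest strictly increasing subsequence).
i:      1  2  3  4  5  6  7  8  9 10 11 12 13 14
a[i]:  12  9  4  8 10 13  5  3  6  7 14  1 11  2
dp:     1  1  1  2  3  4  2  1  3  4  5  1  5  2
max dp = 5, so deletions = 14 − 5 = 9.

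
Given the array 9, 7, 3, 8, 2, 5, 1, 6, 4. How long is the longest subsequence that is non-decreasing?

3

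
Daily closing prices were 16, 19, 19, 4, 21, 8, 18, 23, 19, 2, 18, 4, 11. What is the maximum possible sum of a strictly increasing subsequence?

79

Let S[i] be the best sum of a strictly increasing subsequence ending at i:
i:      1  2  3  4  5  6  7  8  9 10 11 12 13
a[i]:  16 19 19  4 21  8 18 23 19  2 18  4 11
S:     16 35 35  4 56 12 34 79 53  2 34  6 23
Maximum is 79 (e.g. 16 + 19 + 21 + 23).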